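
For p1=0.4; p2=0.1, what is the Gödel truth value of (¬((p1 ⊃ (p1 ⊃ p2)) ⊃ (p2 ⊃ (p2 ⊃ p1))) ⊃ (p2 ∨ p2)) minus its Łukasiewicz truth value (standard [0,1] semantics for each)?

Gödel evaluation:
  (p1 ⊃ p2): 0.4 > 0.1, so result = 0.1
  (p1 ⊃ (p1 ⊃ p2)): 0.4 > 0.1, so result = 0.1
  (p2 ⊃ p1): 0.1 ≤ 0.4, so result = 1
  (p2 ⊃ (p2 ⊃ p1)): 0.1 ≤ 1, so result = 1
  ((p1 ⊃ (p1 ⊃ p2)) ⊃ (p2 ⊃ (p2 ⊃ p1))): 0.1 ≤ 1, so result = 1
  ¬((p1 ⊃ (p1 ⊃ p2)) ⊃ (p2 ⊃ (p2 ⊃ p1))): Gödel ¬ of 1 = 0 (operand ≠ 0)
  (p2 ∨ p2) = max(0.1, 0.1) = 0.1
  (¬((p1 ⊃ (p1 ⊃ p2)) ⊃ (p2 ⊃ (p2 ⊃ p1))) ⊃ (p2 ∨ p2)): 0 ≤ 0.1, so result = 1
  Gödel value = 1
Łukasiewicz evaluation:
  (p1 ⊃ p2): min(1, 1 − 0.4 + 0.1) = 0.7
  (p1 ⊃ (p1 ⊃ p2)): min(1, 1 − 0.4 + 0.7) = 1
  (p2 ⊃ p1): min(1, 1 − 0.1 + 0.4) = 1
  (p2 ⊃ (p2 ⊃ p1)): min(1, 1 − 0.1 + 1) = 1
  ((p1 ⊃ (p1 ⊃ p2)) ⊃ (p2 ⊃ (p2 ⊃ p1))): min(1, 1 − 1 + 1) = 1
  ¬((p1 ⊃ (p1 ⊃ p2)) ⊃ (p2 ⊃ (p2 ⊃ p1))): Łukasiewicz ¬ gives 1 − 1 = 0
  (p2 ∨ p2) = max(0.1, 0.1) = 0.1
  (¬((p1 ⊃ (p1 ⊃ p2)) ⊃ (p2 ⊃ (p2 ⊃ p1))) ⊃ (p2 ∨ p2)): min(1, 1 − 0 + 0.1) = 1
  Łukasiewicz value = 1
Difference: 1 − 1 = 0.00

0.00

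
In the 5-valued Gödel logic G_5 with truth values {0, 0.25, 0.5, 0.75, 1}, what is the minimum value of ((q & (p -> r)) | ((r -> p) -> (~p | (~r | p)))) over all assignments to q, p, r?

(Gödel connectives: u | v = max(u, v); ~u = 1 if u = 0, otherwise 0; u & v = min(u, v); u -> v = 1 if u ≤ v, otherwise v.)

The minimum is attained at q = 0, p = 0.25, r = 0.25:
  (p -> r): 0.25 ≤ 0.25, so result = 1
  (q & (p -> r)) = min(0, 1) = 0
  (r -> p): 0.25 ≤ 0.25, so result = 1
  ~p: Gödel ¬ of 0.25 = 0 (operand ≠ 0)
  ~r: Gödel ¬ of 0.25 = 0 (operand ≠ 0)
  (~r | p) = max(0, 0.25) = 0.25
  (~p | (~r | p)) = max(0, 0.25) = 0.25
  ((r -> p) -> (~p | (~r | p))): 1 > 0.25, so result = 0.25
  ((q & (p -> r)) | ((r -> p) -> (~p | (~r | p)))) = max(0, 0.25) = 0.25
Checking all 125 assignments confirms none give a value below 0.25.

0.25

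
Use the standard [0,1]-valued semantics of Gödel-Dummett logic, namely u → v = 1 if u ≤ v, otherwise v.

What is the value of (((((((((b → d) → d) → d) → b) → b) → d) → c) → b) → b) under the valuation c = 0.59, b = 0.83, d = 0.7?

0.83

(b → d): 0.83 > 0.7, so result = 0.7
((b → d) → d): 0.7 ≤ 0.7, so result = 1
(((b → d) → d) → d): 1 > 0.7, so result = 0.7
((((b → d) → d) → d) → b): 0.7 ≤ 0.83, so result = 1
(((((b → d) → d) → d) → b) → b): 1 > 0.83, so result = 0.83
((((((b → d) → d) → d) → b) → b) → d): 0.83 > 0.7, so result = 0.7
(((((((b → d) → d) → d) → b) → b) → d) → c): 0.7 > 0.59, so result = 0.59
((((((((b → d) → d) → d) → b) → b) → d) → c) → b): 0.59 ≤ 0.83, so result = 1
(((((((((b → d) → d) → d) → b) → b) → d) → c) → b) → b): 1 > 0.83, so result = 0.83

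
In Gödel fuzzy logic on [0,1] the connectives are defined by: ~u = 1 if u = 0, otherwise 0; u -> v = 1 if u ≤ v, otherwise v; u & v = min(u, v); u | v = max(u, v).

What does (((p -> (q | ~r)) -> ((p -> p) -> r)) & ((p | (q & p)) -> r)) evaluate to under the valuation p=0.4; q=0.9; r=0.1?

0.10

~r: Gödel ¬ of 0.1 = 0 (operand ≠ 0)
(q | ~r) = max(0.9, 0) = 0.9
(p -> (q | ~r)): 0.4 ≤ 0.9, so result = 1
(p -> p): 0.4 ≤ 0.4, so result = 1
((p -> p) -> r): 1 > 0.1, so result = 0.1
((p -> (q | ~r)) -> ((p -> p) -> r)): 1 > 0.1, so result = 0.1
(q & p) = min(0.9, 0.4) = 0.4
(p | (q & p)) = max(0.4, 0.4) = 0.4
((p | (q & p)) -> r): 0.4 > 0.1, so result = 0.1
(((p -> (q | ~r)) -> ((p -> p) -> r)) & ((p | (q & p)) -> r)) = min(0.1, 0.1) = 0.1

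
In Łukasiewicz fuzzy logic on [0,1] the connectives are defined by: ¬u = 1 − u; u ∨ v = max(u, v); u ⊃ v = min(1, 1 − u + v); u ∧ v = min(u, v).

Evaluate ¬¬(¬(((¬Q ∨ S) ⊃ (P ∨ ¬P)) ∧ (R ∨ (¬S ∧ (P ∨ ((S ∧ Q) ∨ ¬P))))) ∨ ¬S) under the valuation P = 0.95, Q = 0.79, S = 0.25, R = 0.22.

¬Q: Łukasiewicz ¬ gives 1 − 0.79 = 0.21
(¬Q ∨ S) = max(0.21, 0.25) = 0.25
¬P: Łukasiewicz ¬ gives 1 − 0.95 = 0.05
(P ∨ ¬P) = max(0.95, 0.05) = 0.95
((¬Q ∨ S) ⊃ (P ∨ ¬P)): min(1, 1 − 0.25 + 0.95) = 1
¬S: Łukasiewicz ¬ gives 1 − 0.25 = 0.75
(S ∧ Q) = min(0.25, 0.79) = 0.25
¬P: Łukasiewicz ¬ gives 1 − 0.95 = 0.05
((S ∧ Q) ∨ ¬P) = max(0.25, 0.05) = 0.25
(P ∨ ((S ∧ Q) ∨ ¬P)) = max(0.95, 0.25) = 0.95
(¬S ∧ (P ∨ ((S ∧ Q) ∨ ¬P))) = min(0.75, 0.95) = 0.75
(R ∨ (¬S ∧ (P ∨ ((S ∧ Q) ∨ ¬P)))) = max(0.22, 0.75) = 0.75
(((¬Q ∨ S) ⊃ (P ∨ ¬P)) ∧ (R ∨ (¬S ∧ (P ∨ ((S ∧ Q) ∨ ¬P))))) = min(1, 0.75) = 0.75
¬(((¬Q ∨ S) ⊃ (P ∨ ¬P)) ∧ (R ∨ (¬S ∧ (P ∨ ((S ∧ Q) ∨ ¬P))))): Łukasiewicz ¬ gives 1 − 0.75 = 0.25
¬S: Łukasiewicz ¬ gives 1 − 0.25 = 0.75
(¬(((¬Q ∨ S) ⊃ (P ∨ ¬P)) ∧ (R ∨ (¬S ∧ (P ∨ ((S ∧ Q) ∨ ¬P))))) ∨ ¬S) = max(0.25, 0.75) = 0.75
¬(¬(((¬Q ∨ S) ⊃ (P ∨ ¬P)) ∧ (R ∨ (¬S ∧ (P ∨ ((S ∧ Q) ∨ ¬P))))) ∨ ¬S): Łukasiewicz ¬ gives 1 − 0.75 = 0.25
¬¬(¬(((¬Q ∨ S) ⊃ (P ∨ ¬P)) ∧ (R ∨ (¬S ∧ (P ∨ ((S ∧ Q) ∨ ¬P))))) ∨ ¬S): Łukasiewicz ¬ gives 1 − 0.25 = 0.75

0.75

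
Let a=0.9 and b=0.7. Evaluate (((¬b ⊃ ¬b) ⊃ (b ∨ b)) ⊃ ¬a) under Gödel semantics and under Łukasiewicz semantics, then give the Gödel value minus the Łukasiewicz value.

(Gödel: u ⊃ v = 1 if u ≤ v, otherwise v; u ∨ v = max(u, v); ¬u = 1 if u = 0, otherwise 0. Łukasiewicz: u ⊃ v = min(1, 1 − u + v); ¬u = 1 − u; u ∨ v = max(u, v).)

Gödel evaluation:
  ¬b: Gödel ¬ of 0.7 = 0 (operand ≠ 0)
  ¬b: Gödel ¬ of 0.7 = 0 (operand ≠ 0)
  (¬b ⊃ ¬b): 0 ≤ 0, so result = 1
  (b ∨ b) = max(0.7, 0.7) = 0.7
  ((¬b ⊃ ¬b) ⊃ (b ∨ b)): 1 > 0.7, so result = 0.7
  ¬a: Gödel ¬ of 0.9 = 0 (operand ≠ 0)
  (((¬b ⊃ ¬b) ⊃ (b ∨ b)) ⊃ ¬a): 0.7 > 0, so result = 0
  Gödel value = 0
Łukasiewicz evaluation:
  ¬b: Łukasiewicz ¬ gives 1 − 0.7 = 0.3
  ¬b: Łukasiewicz ¬ gives 1 − 0.7 = 0.3
  (¬b ⊃ ¬b): min(1, 1 − 0.3 + 0.3) = 1
  (b ∨ b) = max(0.7, 0.7) = 0.7
  ((¬b ⊃ ¬b) ⊃ (b ∨ b)): min(1, 1 − 1 + 0.7) = 0.7
  ¬a: Łukasiewicz ¬ gives 1 − 0.9 = 0.1
  (((¬b ⊃ ¬b) ⊃ (b ∨ b)) ⊃ ¬a): min(1, 1 − 0.7 + 0.1) = 0.4
  Łukasiewicz value = 0.4
Difference: 0 − 0.4 = -0.40

-0.40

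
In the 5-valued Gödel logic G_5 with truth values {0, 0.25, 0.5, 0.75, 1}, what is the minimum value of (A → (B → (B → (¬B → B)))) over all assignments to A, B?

1.00

Every assignment gives 1. For instance at A = 0, B = 0:
  ¬B: Gödel ¬ of 0 = 1 (operand is 0)
  (¬B → B): 1 > 0, so result = 0
  (B → (¬B → B)): 0 ≤ 0, so result = 1
  (B → (B → (¬B → B))): 0 ≤ 1, so result = 1
  (A → (B → (B → (¬B → B)))): 0 ≤ 1, so result = 1
All 25 assignments give value 1 — the formula is a G_5-tautology.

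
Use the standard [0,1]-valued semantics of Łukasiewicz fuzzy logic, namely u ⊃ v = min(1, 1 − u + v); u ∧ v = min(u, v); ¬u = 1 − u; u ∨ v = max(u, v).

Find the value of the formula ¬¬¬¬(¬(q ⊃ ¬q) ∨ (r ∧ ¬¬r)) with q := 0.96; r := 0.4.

0.92

¬q: Łukasiewicz ¬ gives 1 − 0.96 = 0.04
(q ⊃ ¬q): min(1, 1 − 0.96 + 0.04) = 0.08
¬(q ⊃ ¬q): Łukasiewicz ¬ gives 1 − 0.08 = 0.92
¬r: Łukasiewicz ¬ gives 1 − 0.4 = 0.6
¬¬r: Łukasiewicz ¬ gives 1 − 0.6 = 0.4
(r ∧ ¬¬r) = min(0.4, 0.4) = 0.4
(¬(q ⊃ ¬q) ∨ (r ∧ ¬¬r)) = max(0.92, 0.4) = 0.92
¬(¬(q ⊃ ¬q) ∨ (r ∧ ¬¬r)): Łukasiewicz ¬ gives 1 − 0.92 = 0.08
¬¬(¬(q ⊃ ¬q) ∨ (r ∧ ¬¬r)): Łukasiewicz ¬ gives 1 − 0.08 = 0.92
¬¬¬(¬(q ⊃ ¬q) ∨ (r ∧ ¬¬r)): Łukasiewicz ¬ gives 1 − 0.92 = 0.08
¬¬¬¬(¬(q ⊃ ¬q) ∨ (r ∧ ¬¬r)): Łukasiewicz ¬ gives 1 − 0.08 = 0.92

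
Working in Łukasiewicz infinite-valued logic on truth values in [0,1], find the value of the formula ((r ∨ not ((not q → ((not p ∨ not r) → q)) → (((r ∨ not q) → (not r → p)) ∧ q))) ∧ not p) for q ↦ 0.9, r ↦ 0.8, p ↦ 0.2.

not q: Łukasiewicz ¬ gives 1 − 0.9 = 0.1
not p: Łukasiewicz ¬ gives 1 − 0.2 = 0.8
not r: Łukasiewicz ¬ gives 1 − 0.8 = 0.2
(not p ∨ not r) = max(0.8, 0.2) = 0.8
((not p ∨ not r) → q): min(1, 1 − 0.8 + 0.9) = 1
(not q → ((not p ∨ not r) → q)): min(1, 1 − 0.1 + 1) = 1
not q: Łukasiewicz ¬ gives 1 − 0.9 = 0.1
(r ∨ not q) = max(0.8, 0.1) = 0.8
not r: Łukasiewicz ¬ gives 1 − 0.8 = 0.2
(not r → p): min(1, 1 − 0.2 + 0.2) = 1
((r ∨ not q) → (not r → p)): min(1, 1 − 0.8 + 1) = 1
(((r ∨ not q) → (not r → p)) ∧ q) = min(1, 0.9) = 0.9
((not q → ((not p ∨ not r) → q)) → (((r ∨ not q) → (not r → p)) ∧ q)): min(1, 1 − 1 + 0.9) = 0.9
not ((not q → ((not p ∨ not r) → q)) → (((r ∨ not q) → (not r → p)) ∧ q)): Łukasiewicz ¬ gives 1 − 0.9 = 0.1
(r ∨ not ((not q → ((not p ∨ not r) → q)) → (((r ∨ not q) → (not r → p)) ∧ q))) = max(0.8, 0.1) = 0.8
not p: Łukasiewicz ¬ gives 1 − 0.2 = 0.8
((r ∨ not ((not q → ((not p ∨ not r) → q)) → (((r ∨ not q) → (not r → p)) ∧ q))) ∧ not p) = min(0.8, 0.8) = 0.8

0.80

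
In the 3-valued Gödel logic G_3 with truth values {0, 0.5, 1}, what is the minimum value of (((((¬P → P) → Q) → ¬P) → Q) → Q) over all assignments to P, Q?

0.50

The minimum is attained at P = 0.5, Q = 0.5:
  ¬P: Gödel ¬ of 0.5 = 0 (operand ≠ 0)
  (¬P → P): 0 ≤ 0.5, so result = 1
  ((¬P → P) → Q): 1 > 0.5, so result = 0.5
  ¬P: Gödel ¬ of 0.5 = 0 (operand ≠ 0)
  (((¬P → P) → Q) → ¬P): 0.5 > 0, so result = 0
  ((((¬P → P) → Q) → ¬P) → Q): 0 ≤ 0.5, so result = 1
  (((((¬P → P) → Q) → ¬P) → Q) → Q): 1 > 0.5, so result = 0.5
Checking all 9 assignments confirms none give a value below 0.50.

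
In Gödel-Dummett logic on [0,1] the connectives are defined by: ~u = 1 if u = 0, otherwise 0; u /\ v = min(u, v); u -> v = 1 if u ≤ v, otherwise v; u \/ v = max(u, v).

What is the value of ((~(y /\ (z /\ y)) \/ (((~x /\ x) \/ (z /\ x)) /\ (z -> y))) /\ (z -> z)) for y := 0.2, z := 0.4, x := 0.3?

0.20

(z /\ y) = min(0.4, 0.2) = 0.2
(y /\ (z /\ y)) = min(0.2, 0.2) = 0.2
~(y /\ (z /\ y)): Gödel ¬ of 0.2 = 0 (operand ≠ 0)
~x: Gödel ¬ of 0.3 = 0 (operand ≠ 0)
(~x /\ x) = min(0, 0.3) = 0
(z /\ x) = min(0.4, 0.3) = 0.3
((~x /\ x) \/ (z /\ x)) = max(0, 0.3) = 0.3
(z -> y): 0.4 > 0.2, so result = 0.2
(((~x /\ x) \/ (z /\ x)) /\ (z -> y)) = min(0.3, 0.2) = 0.2
(~(y /\ (z /\ y)) \/ (((~x /\ x) \/ (z /\ x)) /\ (z -> y))) = max(0, 0.2) = 0.2
(z -> z): 0.4 ≤ 0.4, so result = 1
((~(y /\ (z /\ y)) \/ (((~x /\ x) \/ (z /\ x)) /\ (z -> y))) /\ (z -> z)) = min(0.2, 1) = 0.2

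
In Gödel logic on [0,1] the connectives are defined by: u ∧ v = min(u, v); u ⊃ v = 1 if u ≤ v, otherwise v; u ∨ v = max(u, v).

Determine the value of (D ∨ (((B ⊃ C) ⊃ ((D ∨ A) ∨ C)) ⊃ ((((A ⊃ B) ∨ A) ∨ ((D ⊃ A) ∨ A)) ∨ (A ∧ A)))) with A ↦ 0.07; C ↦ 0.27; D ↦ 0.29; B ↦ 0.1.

1.00

(B ⊃ C): 0.1 ≤ 0.27, so result = 1
(D ∨ A) = max(0.29, 0.07) = 0.29
((D ∨ A) ∨ C) = max(0.29, 0.27) = 0.29
((B ⊃ C) ⊃ ((D ∨ A) ∨ C)): 1 > 0.29, so result = 0.29
(A ⊃ B): 0.07 ≤ 0.1, so result = 1
((A ⊃ B) ∨ A) = max(1, 0.07) = 1
(D ⊃ A): 0.29 > 0.07, so result = 0.07
((D ⊃ A) ∨ A) = max(0.07, 0.07) = 0.07
(((A ⊃ B) ∨ A) ∨ ((D ⊃ A) ∨ A)) = max(1, 0.07) = 1
(A ∧ A) = min(0.07, 0.07) = 0.07
((((A ⊃ B) ∨ A) ∨ ((D ⊃ A) ∨ A)) ∨ (A ∧ A)) = max(1, 0.07) = 1
(((B ⊃ C) ⊃ ((D ∨ A) ∨ C)) ⊃ ((((A ⊃ B) ∨ A) ∨ ((D ⊃ A) ∨ A)) ∨ (A ∧ A))): 0.29 ≤ 1, so result = 1
(D ∨ (((B ⊃ C) ⊃ ((D ∨ A) ∨ C)) ⊃ ((((A ⊃ B) ∨ A) ∨ ((D ⊃ A) ∨ A)) ∨ (A ∧ A)))) = max(0.29, 1) = 1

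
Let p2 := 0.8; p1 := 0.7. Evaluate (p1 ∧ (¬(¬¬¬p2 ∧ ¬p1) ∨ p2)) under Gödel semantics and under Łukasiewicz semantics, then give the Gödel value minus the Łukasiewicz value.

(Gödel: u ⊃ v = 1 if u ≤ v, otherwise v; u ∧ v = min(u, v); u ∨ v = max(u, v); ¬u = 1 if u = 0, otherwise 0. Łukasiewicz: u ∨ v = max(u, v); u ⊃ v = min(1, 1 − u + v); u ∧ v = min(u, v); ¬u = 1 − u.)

Gödel evaluation:
  ¬p2: Gödel ¬ of 0.8 = 0 (operand ≠ 0)
  ¬¬p2: Gödel ¬ of 0 = 1 (operand is 0)
  ¬¬¬p2: Gödel ¬ of 1 = 0 (operand ≠ 0)
  ¬p1: Gödel ¬ of 0.7 = 0 (operand ≠ 0)
  (¬¬¬p2 ∧ ¬p1) = min(0, 0) = 0
  ¬(¬¬¬p2 ∧ ¬p1): Gödel ¬ of 0 = 1 (operand is 0)
  (¬(¬¬¬p2 ∧ ¬p1) ∨ p2) = max(1, 0.8) = 1
  (p1 ∧ (¬(¬¬¬p2 ∧ ¬p1) ∨ p2)) = min(0.7, 1) = 0.7
  Gödel value = 0.7
Łukasiewicz evaluation:
  ¬p2: Łukasiewicz ¬ gives 1 − 0.8 = 0.2
  ¬¬p2: Łukasiewicz ¬ gives 1 − 0.2 = 0.8
  ¬¬¬p2: Łukasiewicz ¬ gives 1 − 0.8 = 0.2
  ¬p1: Łukasiewicz ¬ gives 1 − 0.7 = 0.3
  (¬¬¬p2 ∧ ¬p1) = min(0.2, 0.3) = 0.2
  ¬(¬¬¬p2 ∧ ¬p1): Łukasiewicz ¬ gives 1 − 0.2 = 0.8
  (¬(¬¬¬p2 ∧ ¬p1) ∨ p2) = max(0.8, 0.8) = 0.8
  (p1 ∧ (¬(¬¬¬p2 ∧ ¬p1) ∨ p2)) = min(0.7, 0.8) = 0.7
  Łukasiewicz value = 0.7
Difference: 0.7 − 0.7 = 0.00

0.00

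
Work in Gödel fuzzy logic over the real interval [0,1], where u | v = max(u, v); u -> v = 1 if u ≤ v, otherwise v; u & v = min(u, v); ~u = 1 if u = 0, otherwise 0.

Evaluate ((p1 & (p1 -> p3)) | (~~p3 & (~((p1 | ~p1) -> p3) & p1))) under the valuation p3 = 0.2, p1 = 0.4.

(p1 -> p3): 0.4 > 0.2, so result = 0.2
(p1 & (p1 -> p3)) = min(0.4, 0.2) = 0.2
~p3: Gödel ¬ of 0.2 = 0 (operand ≠ 0)
~~p3: Gödel ¬ of 0 = 1 (operand is 0)
~p1: Gödel ¬ of 0.4 = 0 (operand ≠ 0)
(p1 | ~p1) = max(0.4, 0) = 0.4
((p1 | ~p1) -> p3): 0.4 > 0.2, so result = 0.2
~((p1 | ~p1) -> p3): Gödel ¬ of 0.2 = 0 (operand ≠ 0)
(~((p1 | ~p1) -> p3) & p1) = min(0, 0.4) = 0
(~~p3 & (~((p1 | ~p1) -> p3) & p1)) = min(1, 0) = 0
((p1 & (p1 -> p3)) | (~~p3 & (~((p1 | ~p1) -> p3) & p1))) = max(0.2, 0) = 0.2

0.20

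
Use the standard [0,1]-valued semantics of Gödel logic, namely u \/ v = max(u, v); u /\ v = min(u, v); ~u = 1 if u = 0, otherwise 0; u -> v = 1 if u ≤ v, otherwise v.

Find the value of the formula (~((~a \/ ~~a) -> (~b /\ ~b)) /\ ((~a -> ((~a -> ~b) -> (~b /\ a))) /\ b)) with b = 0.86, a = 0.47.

0.86

~a: Gödel ¬ of 0.47 = 0 (operand ≠ 0)
~a: Gödel ¬ of 0.47 = 0 (operand ≠ 0)
~~a: Gödel ¬ of 0 = 1 (operand is 0)
(~a \/ ~~a) = max(0, 1) = 1
~b: Gödel ¬ of 0.86 = 0 (operand ≠ 0)
~b: Gödel ¬ of 0.86 = 0 (operand ≠ 0)
(~b /\ ~b) = min(0, 0) = 0
((~a \/ ~~a) -> (~b /\ ~b)): 1 > 0, so result = 0
~((~a \/ ~~a) -> (~b /\ ~b)): Gödel ¬ of 0 = 1 (operand is 0)
~a: Gödel ¬ of 0.47 = 0 (operand ≠ 0)
~a: Gödel ¬ of 0.47 = 0 (operand ≠ 0)
~b: Gödel ¬ of 0.86 = 0 (operand ≠ 0)
(~a -> ~b): 0 ≤ 0, so result = 1
~b: Gödel ¬ of 0.86 = 0 (operand ≠ 0)
(~b /\ a) = min(0, 0.47) = 0
((~a -> ~b) -> (~b /\ a)): 1 > 0, so result = 0
(~a -> ((~a -> ~b) -> (~b /\ a))): 0 ≤ 0, so result = 1
((~a -> ((~a -> ~b) -> (~b /\ a))) /\ b) = min(1, 0.86) = 0.86
(~((~a \/ ~~a) -> (~b /\ ~b)) /\ ((~a -> ((~a -> ~b) -> (~b /\ a))) /\ b)) = min(1, 0.86) = 0.86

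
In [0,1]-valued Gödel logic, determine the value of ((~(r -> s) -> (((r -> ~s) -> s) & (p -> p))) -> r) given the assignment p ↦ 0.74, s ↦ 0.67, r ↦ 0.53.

(r -> s): 0.53 ≤ 0.67, so result = 1
~(r -> s): Gödel ¬ of 1 = 0 (operand ≠ 0)
~s: Gödel ¬ of 0.67 = 0 (operand ≠ 0)
(r -> ~s): 0.53 > 0, so result = 0
((r -> ~s) -> s): 0 ≤ 0.67, so result = 1
(p -> p): 0.74 ≤ 0.74, so result = 1
(((r -> ~s) -> s) & (p -> p)) = min(1, 1) = 1
(~(r -> s) -> (((r -> ~s) -> s) & (p -> p))): 0 ≤ 1, so result = 1
((~(r -> s) -> (((r -> ~s) -> s) & (p -> p))) -> r): 1 > 0.53, so result = 0.53

0.53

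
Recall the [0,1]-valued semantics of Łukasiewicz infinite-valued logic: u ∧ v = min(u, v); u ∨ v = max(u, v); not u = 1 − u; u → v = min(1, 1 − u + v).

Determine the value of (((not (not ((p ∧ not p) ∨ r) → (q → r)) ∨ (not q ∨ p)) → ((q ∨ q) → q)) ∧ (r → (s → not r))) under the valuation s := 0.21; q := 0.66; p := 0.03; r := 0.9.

not p: Łukasiewicz ¬ gives 1 − 0.03 = 0.97
(p ∧ not p) = min(0.03, 0.97) = 0.03
((p ∧ not p) ∨ r) = max(0.03, 0.9) = 0.9
not ((p ∧ not p) ∨ r): Łukasiewicz ¬ gives 1 − 0.9 = 0.1
(q → r): min(1, 1 − 0.66 + 0.9) = 1
(not ((p ∧ not p) ∨ r) → (q → r)): min(1, 1 − 0.1 + 1) = 1
not (not ((p ∧ not p) ∨ r) → (q → r)): Łukasiewicz ¬ gives 1 − 1 = 0
not q: Łukasiewicz ¬ gives 1 − 0.66 = 0.34
(not q ∨ p) = max(0.34, 0.03) = 0.34
(not (not ((p ∧ not p) ∨ r) → (q → r)) ∨ (not q ∨ p)) = max(0, 0.34) = 0.34
(q ∨ q) = max(0.66, 0.66) = 0.66
((q ∨ q) → q): min(1, 1 − 0.66 + 0.66) = 1
((not (not ((p ∧ not p) ∨ r) → (q → r)) ∨ (not q ∨ p)) → ((q ∨ q) → q)): min(1, 1 − 0.34 + 1) = 1
not r: Łukasiewicz ¬ gives 1 − 0.9 = 0.1
(s → not r): min(1, 1 − 0.21 + 0.1) = 0.89
(r → (s → not r)): min(1, 1 − 0.9 + 0.89) = 0.99
(((not (not ((p ∧ not p) ∨ r) → (q → r)) ∨ (not q ∨ p)) → ((q ∨ q) → q)) ∧ (r → (s → not r))) = min(1, 0.99) = 0.99

0.99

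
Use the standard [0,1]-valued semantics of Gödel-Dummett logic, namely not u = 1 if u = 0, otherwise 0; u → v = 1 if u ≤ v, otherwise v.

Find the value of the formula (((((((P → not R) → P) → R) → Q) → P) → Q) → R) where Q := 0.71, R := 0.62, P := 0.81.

not R: Gödel ¬ of 0.62 = 0 (operand ≠ 0)
(P → not R): 0.81 > 0, so result = 0
((P → not R) → P): 0 ≤ 0.81, so result = 1
(((P → not R) → P) → R): 1 > 0.62, so result = 0.62
((((P → not R) → P) → R) → Q): 0.62 ≤ 0.71, so result = 1
(((((P → not R) → P) → R) → Q) → P): 1 > 0.81, so result = 0.81
((((((P → not R) → P) → R) → Q) → P) → Q): 0.81 > 0.71, so result = 0.71
(((((((P → not R) → P) → R) → Q) → P) → Q) → R): 0.71 > 0.62, so result = 0.62

0.62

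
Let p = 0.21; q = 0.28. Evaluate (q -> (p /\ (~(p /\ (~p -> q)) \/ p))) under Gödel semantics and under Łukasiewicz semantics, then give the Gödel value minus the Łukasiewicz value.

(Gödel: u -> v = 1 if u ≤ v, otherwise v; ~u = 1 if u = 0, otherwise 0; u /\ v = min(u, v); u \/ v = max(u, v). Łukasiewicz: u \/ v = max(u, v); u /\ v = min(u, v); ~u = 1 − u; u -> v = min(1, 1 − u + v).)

-0.72

Gödel evaluation:
  ~p: Gödel ¬ of 0.21 = 0 (operand ≠ 0)
  (~p -> q): 0 ≤ 0.28, so result = 1
  (p /\ (~p -> q)) = min(0.21, 1) = 0.21
  ~(p /\ (~p -> q)): Gödel ¬ of 0.21 = 0 (operand ≠ 0)
  (~(p /\ (~p -> q)) \/ p) = max(0, 0.21) = 0.21
  (p /\ (~(p /\ (~p -> q)) \/ p)) = min(0.21, 0.21) = 0.21
  (q -> (p /\ (~(p /\ (~p -> q)) \/ p))): 0.28 > 0.21, so result = 0.21
  Gödel value = 0.21
Łukasiewicz evaluation:
  ~p: Łukasiewicz ¬ gives 1 − 0.21 = 0.79
  (~p -> q): min(1, 1 − 0.79 + 0.28) = 0.49
  (p /\ (~p -> q)) = min(0.21, 0.49) = 0.21
  ~(p /\ (~p -> q)): Łukasiewicz ¬ gives 1 − 0.21 = 0.79
  (~(p /\ (~p -> q)) \/ p) = max(0.79, 0.21) = 0.79
  (p /\ (~(p /\ (~p -> q)) \/ p)) = min(0.21, 0.79) = 0.21
  (q -> (p /\ (~(p /\ (~p -> q)) \/ p))): min(1, 1 − 0.28 + 0.21) = 0.93
  Łukasiewicz value = 0.93
Difference: 0.21 − 0.93 = -0.72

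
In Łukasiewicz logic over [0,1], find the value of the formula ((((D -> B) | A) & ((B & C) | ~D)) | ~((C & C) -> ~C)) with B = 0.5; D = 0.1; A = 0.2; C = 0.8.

0.90

(D -> B): min(1, 1 − 0.1 + 0.5) = 1
((D -> B) | A) = max(1, 0.2) = 1
(B & C) = min(0.5, 0.8) = 0.5
~D: Łukasiewicz ¬ gives 1 − 0.1 = 0.9
((B & C) | ~D) = max(0.5, 0.9) = 0.9
(((D -> B) | A) & ((B & C) | ~D)) = min(1, 0.9) = 0.9
(C & C) = min(0.8, 0.8) = 0.8
~C: Łukasiewicz ¬ gives 1 − 0.8 = 0.2
((C & C) -> ~C): min(1, 1 − 0.8 + 0.2) = 0.4
~((C & C) -> ~C): Łukasiewicz ¬ gives 1 − 0.4 = 0.6
((((D -> B) | A) & ((B & C) | ~D)) | ~((C & C) -> ~C)) = max(0.9, 0.6) = 0.9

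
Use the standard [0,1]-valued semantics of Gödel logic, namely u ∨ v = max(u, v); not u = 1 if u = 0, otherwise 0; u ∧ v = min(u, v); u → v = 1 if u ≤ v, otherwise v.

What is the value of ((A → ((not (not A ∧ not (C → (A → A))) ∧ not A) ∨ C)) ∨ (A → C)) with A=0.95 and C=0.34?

not A: Gödel ¬ of 0.95 = 0 (operand ≠ 0)
(A → A): 0.95 ≤ 0.95, so result = 1
(C → (A → A)): 0.34 ≤ 1, so result = 1
not (C → (A → A)): Gödel ¬ of 1 = 0 (operand ≠ 0)
(not A ∧ not (C → (A → A))) = min(0, 0) = 0
not (not A ∧ not (C → (A → A))): Gödel ¬ of 0 = 1 (operand is 0)
not A: Gödel ¬ of 0.95 = 0 (operand ≠ 0)
(not (not A ∧ not (C → (A → A))) ∧ not A) = min(1, 0) = 0
((not (not A ∧ not (C → (A → A))) ∧ not A) ∨ C) = max(0, 0.34) = 0.34
(A → ((not (not A ∧ not (C → (A → A))) ∧ not A) ∨ C)): 0.95 > 0.34, so result = 0.34
(A → C): 0.95 > 0.34, so result = 0.34
((A → ((not (not A ∧ not (C → (A → A))) ∧ not A) ∨ C)) ∨ (A → C)) = max(0.34, 0.34) = 0.34

0.34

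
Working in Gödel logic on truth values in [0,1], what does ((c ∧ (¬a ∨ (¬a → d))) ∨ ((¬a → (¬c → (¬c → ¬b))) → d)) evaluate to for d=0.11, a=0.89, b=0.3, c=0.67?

0.67

¬a: Gödel ¬ of 0.89 = 0 (operand ≠ 0)
¬a: Gödel ¬ of 0.89 = 0 (operand ≠ 0)
(¬a → d): 0 ≤ 0.11, so result = 1
(¬a ∨ (¬a → d)) = max(0, 1) = 1
(c ∧ (¬a ∨ (¬a → d))) = min(0.67, 1) = 0.67
¬a: Gödel ¬ of 0.89 = 0 (operand ≠ 0)
¬c: Gödel ¬ of 0.67 = 0 (operand ≠ 0)
¬c: Gödel ¬ of 0.67 = 0 (operand ≠ 0)
¬b: Gödel ¬ of 0.3 = 0 (operand ≠ 0)
(¬c → ¬b): 0 ≤ 0, so result = 1
(¬c → (¬c → ¬b)): 0 ≤ 1, so result = 1
(¬a → (¬c → (¬c → ¬b))): 0 ≤ 1, so result = 1
((¬a → (¬c → (¬c → ¬b))) → d): 1 > 0.11, so result = 0.11
((c ∧ (¬a ∨ (¬a → d))) ∨ ((¬a → (¬c → (¬c → ¬b))) → d)) = max(0.67, 0.11) = 0.67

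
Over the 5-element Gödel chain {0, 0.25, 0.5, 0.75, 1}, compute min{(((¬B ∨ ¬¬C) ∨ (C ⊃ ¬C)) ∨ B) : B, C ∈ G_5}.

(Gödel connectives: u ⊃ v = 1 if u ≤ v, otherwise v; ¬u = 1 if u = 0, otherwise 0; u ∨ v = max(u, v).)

Every assignment gives 1. For instance at B = 0, C = 0:
  ¬B: Gödel ¬ of 0 = 1 (operand is 0)
  ¬C: Gödel ¬ of 0 = 1 (operand is 0)
  ¬¬C: Gödel ¬ of 1 = 0 (operand ≠ 0)
  (¬B ∨ ¬¬C) = max(1, 0) = 1
  ¬C: Gödel ¬ of 0 = 1 (operand is 0)
  (C ⊃ ¬C): 0 ≤ 1, so result = 1
  ((¬B ∨ ¬¬C) ∨ (C ⊃ ¬C)) = max(1, 1) = 1
  (((¬B ∨ ¬¬C) ∨ (C ⊃ ¬C)) ∨ B) = max(1, 0) = 1
All 25 assignments give value 1 — the formula is a G_5-tautology.

1.00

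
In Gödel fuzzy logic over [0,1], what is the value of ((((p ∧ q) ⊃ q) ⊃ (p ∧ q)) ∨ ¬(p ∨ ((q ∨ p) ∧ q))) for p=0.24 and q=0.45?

(p ∧ q) = min(0.24, 0.45) = 0.24
((p ∧ q) ⊃ q): 0.24 ≤ 0.45, so result = 1
(p ∧ q) = min(0.24, 0.45) = 0.24
(((p ∧ q) ⊃ q) ⊃ (p ∧ q)): 1 > 0.24, so result = 0.24
(q ∨ p) = max(0.45, 0.24) = 0.45
((q ∨ p) ∧ q) = min(0.45, 0.45) = 0.45
(p ∨ ((q ∨ p) ∧ q)) = max(0.24, 0.45) = 0.45
¬(p ∨ ((q ∨ p) ∧ q)): Gödel ¬ of 0.45 = 0 (operand ≠ 0)
((((p ∧ q) ⊃ q) ⊃ (p ∧ q)) ∨ ¬(p ∨ ((q ∨ p) ∧ q))) = max(0.24, 0) = 0.24

0.24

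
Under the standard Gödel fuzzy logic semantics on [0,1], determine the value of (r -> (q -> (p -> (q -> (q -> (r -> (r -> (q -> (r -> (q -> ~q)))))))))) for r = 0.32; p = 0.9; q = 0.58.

0.00

~q: Gödel ¬ of 0.58 = 0 (operand ≠ 0)
(q -> ~q): 0.58 > 0, so result = 0
(r -> (q -> ~q)): 0.32 > 0, so result = 0
(q -> (r -> (q -> ~q))): 0.58 > 0, so result = 0
(r -> (q -> (r -> (q -> ~q)))): 0.32 > 0, so result = 0
(r -> (r -> (q -> (r -> (q -> ~q))))): 0.32 > 0, so result = 0
(q -> (r -> (r -> (q -> (r -> (q -> ~q)))))): 0.58 > 0, so result = 0
(q -> (q -> (r -> (r -> (q -> (r -> (q -> ~q))))))): 0.58 > 0, so result = 0
(p -> (q -> (q -> (r -> (r -> (q -> (r -> (q -> ~q)))))))): 0.9 > 0, so result = 0
(q -> (p -> (q -> (q -> (r -> (r -> (q -> (r -> (q -> ~q))))))))): 0.58 > 0, so result = 0
(r -> (q -> (p -> (q -> (q -> (r -> (r -> (q -> (r -> (q -> ~q)))))))))): 0.32 > 0, so result = 0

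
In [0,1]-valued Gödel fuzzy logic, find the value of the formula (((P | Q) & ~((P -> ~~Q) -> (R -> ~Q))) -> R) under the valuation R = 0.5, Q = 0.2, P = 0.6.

0.50

(P | Q) = max(0.6, 0.2) = 0.6
~Q: Gödel ¬ of 0.2 = 0 (operand ≠ 0)
~~Q: Gödel ¬ of 0 = 1 (operand is 0)
(P -> ~~Q): 0.6 ≤ 1, so result = 1
~Q: Gödel ¬ of 0.2 = 0 (operand ≠ 0)
(R -> ~Q): 0.5 > 0, so result = 0
((P -> ~~Q) -> (R -> ~Q)): 1 > 0, so result = 0
~((P -> ~~Q) -> (R -> ~Q)): Gödel ¬ of 0 = 1 (operand is 0)
((P | Q) & ~((P -> ~~Q) -> (R -> ~Q))) = min(0.6, 1) = 0.6
(((P | Q) & ~((P -> ~~Q) -> (R -> ~Q))) -> R): 0.6 > 0.5, so result = 0.5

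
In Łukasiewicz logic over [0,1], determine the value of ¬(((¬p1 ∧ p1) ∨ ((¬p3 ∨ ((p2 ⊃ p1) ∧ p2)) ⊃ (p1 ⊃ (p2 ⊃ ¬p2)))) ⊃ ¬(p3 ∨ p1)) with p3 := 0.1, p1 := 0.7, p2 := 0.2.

0.70

¬p1: Łukasiewicz ¬ gives 1 − 0.7 = 0.3
(¬p1 ∧ p1) = min(0.3, 0.7) = 0.3
¬p3: Łukasiewicz ¬ gives 1 − 0.1 = 0.9
(p2 ⊃ p1): min(1, 1 − 0.2 + 0.7) = 1
((p2 ⊃ p1) ∧ p2) = min(1, 0.2) = 0.2
(¬p3 ∨ ((p2 ⊃ p1) ∧ p2)) = max(0.9, 0.2) = 0.9
¬p2: Łukasiewicz ¬ gives 1 − 0.2 = 0.8
(p2 ⊃ ¬p2): min(1, 1 − 0.2 + 0.8) = 1
(p1 ⊃ (p2 ⊃ ¬p2)): min(1, 1 − 0.7 + 1) = 1
((¬p3 ∨ ((p2 ⊃ p1) ∧ p2)) ⊃ (p1 ⊃ (p2 ⊃ ¬p2))): min(1, 1 − 0.9 + 1) = 1
((¬p1 ∧ p1) ∨ ((¬p3 ∨ ((p2 ⊃ p1) ∧ p2)) ⊃ (p1 ⊃ (p2 ⊃ ¬p2)))) = max(0.3, 1) = 1
(p3 ∨ p1) = max(0.1, 0.7) = 0.7
¬(p3 ∨ p1): Łukasiewicz ¬ gives 1 − 0.7 = 0.3
(((¬p1 ∧ p1) ∨ ((¬p3 ∨ ((p2 ⊃ p1) ∧ p2)) ⊃ (p1 ⊃ (p2 ⊃ ¬p2)))) ⊃ ¬(p3 ∨ p1)): min(1, 1 − 1 + 0.3) = 0.3
¬(((¬p1 ∧ p1) ∨ ((¬p3 ∨ ((p2 ⊃ p1) ∧ p2)) ⊃ (p1 ⊃ (p2 ⊃ ¬p2)))) ⊃ ¬(p3 ∨ p1)): Łukasiewicz ¬ gives 1 − 0.3 = 0.7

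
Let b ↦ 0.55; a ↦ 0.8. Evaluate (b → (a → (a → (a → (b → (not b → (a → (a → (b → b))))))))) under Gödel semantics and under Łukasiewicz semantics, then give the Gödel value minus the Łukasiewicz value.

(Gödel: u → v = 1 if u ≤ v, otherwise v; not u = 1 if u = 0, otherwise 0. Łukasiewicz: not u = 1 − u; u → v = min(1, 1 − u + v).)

0.00

Gödel evaluation:
  not b: Gödel ¬ of 0.55 = 0 (operand ≠ 0)
  (b → b): 0.55 ≤ 0.55, so result = 1
  (a → (b → b)): 0.8 ≤ 1, so result = 1
  (a → (a → (b → b))): 0.8 ≤ 1, so result = 1
  (not b → (a → (a → (b → b)))): 0 ≤ 1, so result = 1
  (b → (not b → (a → (a → (b → b))))): 0.55 ≤ 1, so result = 1
  (a → (b → (not b → (a → (a → (b → b)))))): 0.8 ≤ 1, so result = 1
  (a → (a → (b → (not b → (a → (a → (b → b))))))): 0.8 ≤ 1, so result = 1
  (a → (a → (a → (b → (not b → (a → (a → (b → b)))))))): 0.8 ≤ 1, so result = 1
  (b → (a → (a → (a → (b → (not b → (a → (a → (b → b))))))))): 0.55 ≤ 1, so result = 1
  Gödel value = 1
Łukasiewicz evaluation:
  not b: Łukasiewicz ¬ gives 1 − 0.55 = 0.45
  (b → b): min(1, 1 − 0.55 + 0.55) = 1
  (a → (b → b)): min(1, 1 − 0.8 + 1) = 1
  (a → (a → (b → b))): min(1, 1 − 0.8 + 1) = 1
  (not b → (a → (a → (b → b)))): min(1, 1 − 0.45 + 1) = 1
  (b → (not b → (a → (a → (b → b))))): min(1, 1 − 0.55 + 1) = 1
  (a → (b → (not b → (a → (a → (b → b)))))): min(1, 1 − 0.8 + 1) = 1
  (a → (a → (b → (not b → (a → (a → (b → b))))))): min(1, 1 − 0.8 + 1) = 1
  (a → (a → (a → (b → (not b → (a → (a → (b → b)))))))): min(1, 1 − 0.8 + 1) = 1
  (b → (a → (a → (a → (b → (not b → (a → (a → (b → b))))))))): min(1, 1 − 0.55 + 1) = 1
  Łukasiewicz value = 1
Difference: 1 − 1 = 0.00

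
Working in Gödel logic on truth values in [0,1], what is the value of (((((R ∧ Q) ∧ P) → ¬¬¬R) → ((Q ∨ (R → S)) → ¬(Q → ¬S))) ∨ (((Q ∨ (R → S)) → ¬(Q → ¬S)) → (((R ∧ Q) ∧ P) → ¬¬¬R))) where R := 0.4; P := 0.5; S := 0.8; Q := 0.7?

1.00

(R ∧ Q) = min(0.4, 0.7) = 0.4
((R ∧ Q) ∧ P) = min(0.4, 0.5) = 0.4
¬R: Gödel ¬ of 0.4 = 0 (operand ≠ 0)
¬¬R: Gödel ¬ of 0 = 1 (operand is 0)
¬¬¬R: Gödel ¬ of 1 = 0 (operand ≠ 0)
(((R ∧ Q) ∧ P) → ¬¬¬R): 0.4 > 0, so result = 0
(R → S): 0.4 ≤ 0.8, so result = 1
(Q ∨ (R → S)) = max(0.7, 1) = 1
¬S: Gödel ¬ of 0.8 = 0 (operand ≠ 0)
(Q → ¬S): 0.7 > 0, so result = 0
¬(Q → ¬S): Gödel ¬ of 0 = 1 (operand is 0)
((Q ∨ (R → S)) → ¬(Q → ¬S)): 1 ≤ 1, so result = 1
((((R ∧ Q) ∧ P) → ¬¬¬R) → ((Q ∨ (R → S)) → ¬(Q → ¬S))): 0 ≤ 1, so result = 1
(R → S): 0.4 ≤ 0.8, so result = 1
(Q ∨ (R → S)) = max(0.7, 1) = 1
¬S: Gödel ¬ of 0.8 = 0 (operand ≠ 0)
(Q → ¬S): 0.7 > 0, so result = 0
¬(Q → ¬S): Gödel ¬ of 0 = 1 (operand is 0)
((Q ∨ (R → S)) → ¬(Q → ¬S)): 1 ≤ 1, so result = 1
(R ∧ Q) = min(0.4, 0.7) = 0.4
((R ∧ Q) ∧ P) = min(0.4, 0.5) = 0.4
¬R: Gödel ¬ of 0.4 = 0 (operand ≠ 0)
¬¬R: Gödel ¬ of 0 = 1 (operand is 0)
¬¬¬R: Gödel ¬ of 1 = 0 (operand ≠ 0)
(((R ∧ Q) ∧ P) → ¬¬¬R): 0.4 > 0, so result = 0
(((Q ∨ (R → S)) → ¬(Q → ¬S)) → (((R ∧ Q) ∧ P) → ¬¬¬R)): 1 > 0, so result = 0
(((((R ∧ Q) ∧ P) → ¬¬¬R) → ((Q ∨ (R → S)) → ¬(Q → ¬S))) ∨ (((Q ∨ (R → S)) → ¬(Q → ¬S)) → (((R ∧ Q) ∧ P) → ¬¬¬R))) = max(1, 0) = 1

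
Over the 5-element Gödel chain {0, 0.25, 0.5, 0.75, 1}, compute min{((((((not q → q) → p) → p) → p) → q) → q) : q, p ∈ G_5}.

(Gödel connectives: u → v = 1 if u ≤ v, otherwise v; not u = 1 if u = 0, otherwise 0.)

0.25

The minimum is attained at q = 0.25, p = 0:
  not q: Gödel ¬ of 0.25 = 0 (operand ≠ 0)
  (not q → q): 0 ≤ 0.25, so result = 1
  ((not q → q) → p): 1 > 0, so result = 0
  (((not q → q) → p) → p): 0 ≤ 0, so result = 1
  ((((not q → q) → p) → p) → p): 1 > 0, so result = 0
  (((((not q → q) → p) → p) → p) → q): 0 ≤ 0.25, so result = 1
  ((((((not q → q) → p) → p) → p) → q) → q): 1 > 0.25, so result = 0.25
Checking all 25 assignments confirms none give a value below 0.25.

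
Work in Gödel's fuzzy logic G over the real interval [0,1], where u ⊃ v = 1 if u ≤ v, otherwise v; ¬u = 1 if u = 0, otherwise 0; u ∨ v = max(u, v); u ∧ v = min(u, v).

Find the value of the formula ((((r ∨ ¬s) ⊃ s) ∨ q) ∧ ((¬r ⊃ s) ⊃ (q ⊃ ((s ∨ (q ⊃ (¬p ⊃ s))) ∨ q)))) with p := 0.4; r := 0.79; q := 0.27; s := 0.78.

0.78

¬s: Gödel ¬ of 0.78 = 0 (operand ≠ 0)
(r ∨ ¬s) = max(0.79, 0) = 0.79
((r ∨ ¬s) ⊃ s): 0.79 > 0.78, so result = 0.78
(((r ∨ ¬s) ⊃ s) ∨ q) = max(0.78, 0.27) = 0.78
¬r: Gödel ¬ of 0.79 = 0 (operand ≠ 0)
(¬r ⊃ s): 0 ≤ 0.78, so result = 1
¬p: Gödel ¬ of 0.4 = 0 (operand ≠ 0)
(¬p ⊃ s): 0 ≤ 0.78, so result = 1
(q ⊃ (¬p ⊃ s)): 0.27 ≤ 1, so result = 1
(s ∨ (q ⊃ (¬p ⊃ s))) = max(0.78, 1) = 1
((s ∨ (q ⊃ (¬p ⊃ s))) ∨ q) = max(1, 0.27) = 1
(q ⊃ ((s ∨ (q ⊃ (¬p ⊃ s))) ∨ q)): 0.27 ≤ 1, so result = 1
((¬r ⊃ s) ⊃ (q ⊃ ((s ∨ (q ⊃ (¬p ⊃ s))) ∨ q))): 1 ≤ 1, so result = 1
((((r ∨ ¬s) ⊃ s) ∨ q) ∧ ((¬r ⊃ s) ⊃ (q ⊃ ((s ∨ (q ⊃ (¬p ⊃ s))) ∨ q)))) = min(0.78, 1) = 0.78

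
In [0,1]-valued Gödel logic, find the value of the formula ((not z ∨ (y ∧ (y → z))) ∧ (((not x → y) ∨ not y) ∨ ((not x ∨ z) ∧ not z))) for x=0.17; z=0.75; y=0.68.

0.68

not z: Gödel ¬ of 0.75 = 0 (operand ≠ 0)
(y → z): 0.68 ≤ 0.75, so result = 1
(y ∧ (y → z)) = min(0.68, 1) = 0.68
(not z ∨ (y ∧ (y → z))) = max(0, 0.68) = 0.68
not x: Gödel ¬ of 0.17 = 0 (operand ≠ 0)
(not x → y): 0 ≤ 0.68, so result = 1
not y: Gödel ¬ of 0.68 = 0 (operand ≠ 0)
((not x → y) ∨ not y) = max(1, 0) = 1
not x: Gödel ¬ of 0.17 = 0 (operand ≠ 0)
(not x ∨ z) = max(0, 0.75) = 0.75
not z: Gödel ¬ of 0.75 = 0 (operand ≠ 0)
((not x ∨ z) ∧ not z) = min(0.75, 0) = 0
(((not x → y) ∨ not y) ∨ ((not x ∨ z) ∧ not z)) = max(1, 0) = 1
((not z ∨ (y ∧ (y → z))) ∧ (((not x → y) ∨ not y) ∨ ((not x ∨ z) ∧ not z))) = min(0.68, 1) = 0.68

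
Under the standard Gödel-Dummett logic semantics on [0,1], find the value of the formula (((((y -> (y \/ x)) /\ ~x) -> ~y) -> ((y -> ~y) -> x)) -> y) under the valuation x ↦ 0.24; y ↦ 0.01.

(y \/ x) = max(0.01, 0.24) = 0.24
(y -> (y \/ x)): 0.01 ≤ 0.24, so result = 1
~x: Gödel ¬ of 0.24 = 0 (operand ≠ 0)
((y -> (y \/ x)) /\ ~x) = min(1, 0) = 0
~y: Gödel ¬ of 0.01 = 0 (operand ≠ 0)
(((y -> (y \/ x)) /\ ~x) -> ~y): 0 ≤ 0, so result = 1
~y: Gödel ¬ of 0.01 = 0 (operand ≠ 0)
(y -> ~y): 0.01 > 0, so result = 0
((y -> ~y) -> x): 0 ≤ 0.24, so result = 1
((((y -> (y \/ x)) /\ ~x) -> ~y) -> ((y -> ~y) -> x)): 1 ≤ 1, so result = 1
(((((y -> (y \/ x)) /\ ~x) -> ~y) -> ((y -> ~y) -> x)) -> y): 1 > 0.01, so result = 0.01

0.01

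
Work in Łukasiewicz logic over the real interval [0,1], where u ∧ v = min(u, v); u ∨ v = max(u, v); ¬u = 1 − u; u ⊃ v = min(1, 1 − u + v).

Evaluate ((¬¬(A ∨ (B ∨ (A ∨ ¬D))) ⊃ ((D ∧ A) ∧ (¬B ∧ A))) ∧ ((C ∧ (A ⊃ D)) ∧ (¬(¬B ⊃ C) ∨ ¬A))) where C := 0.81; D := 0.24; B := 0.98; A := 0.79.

¬D: Łukasiewicz ¬ gives 1 − 0.24 = 0.76
(A ∨ ¬D) = max(0.79, 0.76) = 0.79
(B ∨ (A ∨ ¬D)) = max(0.98, 0.79) = 0.98
(A ∨ (B ∨ (A ∨ ¬D))) = max(0.79, 0.98) = 0.98
¬(A ∨ (B ∨ (A ∨ ¬D))): Łukasiewicz ¬ gives 1 − 0.98 = 0.02
¬¬(A ∨ (B ∨ (A ∨ ¬D))): Łukasiewicz ¬ gives 1 − 0.02 = 0.98
(D ∧ A) = min(0.24, 0.79) = 0.24
¬B: Łukasiewicz ¬ gives 1 − 0.98 = 0.02
(¬B ∧ A) = min(0.02, 0.79) = 0.02
((D ∧ A) ∧ (¬B ∧ A)) = min(0.24, 0.02) = 0.02
(¬¬(A ∨ (B ∨ (A ∨ ¬D))) ⊃ ((D ∧ A) ∧ (¬B ∧ A))): min(1, 1 − 0.98 + 0.02) = 0.04
(A ⊃ D): min(1, 1 − 0.79 + 0.24) = 0.45
(C ∧ (A ⊃ D)) = min(0.81, 0.45) = 0.45
¬B: Łukasiewicz ¬ gives 1 − 0.98 = 0.02
(¬B ⊃ C): min(1, 1 − 0.02 + 0.81) = 1
¬(¬B ⊃ C): Łukasiewicz ¬ gives 1 − 1 = 0
¬A: Łukasiewicz ¬ gives 1 − 0.79 = 0.21
(¬(¬B ⊃ C) ∨ ¬A) = max(0, 0.21) = 0.21
((C ∧ (A ⊃ D)) ∧ (¬(¬B ⊃ C) ∨ ¬A)) = min(0.45, 0.21) = 0.21
((¬¬(A ∨ (B ∨ (A ∨ ¬D))) ⊃ ((D ∧ A) ∧ (¬B ∧ A))) ∧ ((C ∧ (A ⊃ D)) ∧ (¬(¬B ⊃ C) ∨ ¬A))) = min(0.04, 0.21) = 0.04

0.04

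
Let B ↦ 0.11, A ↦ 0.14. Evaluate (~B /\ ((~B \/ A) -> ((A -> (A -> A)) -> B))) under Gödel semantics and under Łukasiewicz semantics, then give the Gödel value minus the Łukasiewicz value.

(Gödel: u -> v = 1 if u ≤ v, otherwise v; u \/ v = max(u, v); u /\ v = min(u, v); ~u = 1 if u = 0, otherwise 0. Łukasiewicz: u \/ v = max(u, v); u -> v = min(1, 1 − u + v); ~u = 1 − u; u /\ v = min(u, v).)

-0.22

Gödel evaluation:
  ~B: Gödel ¬ of 0.11 = 0 (operand ≠ 0)
  ~B: Gödel ¬ of 0.11 = 0 (operand ≠ 0)
  (~B \/ A) = max(0, 0.14) = 0.14
  (A -> A): 0.14 ≤ 0.14, so result = 1
  (A -> (A -> A)): 0.14 ≤ 1, so result = 1
  ((A -> (A -> A)) -> B): 1 > 0.11, so result = 0.11
  ((~B \/ A) -> ((A -> (A -> A)) -> B)): 0.14 > 0.11, so result = 0.11
  (~B /\ ((~B \/ A) -> ((A -> (A -> A)) -> B))) = min(0, 0.11) = 0
  Gödel value = 0
Łukasiewicz evaluation:
  ~B: Łukasiewicz ¬ gives 1 − 0.11 = 0.89
  ~B: Łukasiewicz ¬ gives 1 − 0.11 = 0.89
  (~B \/ A) = max(0.89, 0.14) = 0.89
  (A -> A): min(1, 1 − 0.14 + 0.14) = 1
  (A -> (A -> A)): min(1, 1 − 0.14 + 1) = 1
  ((A -> (A -> A)) -> B): min(1, 1 − 1 + 0.11) = 0.11
  ((~B \/ A) -> ((A -> (A -> A)) -> B)): min(1, 1 − 0.89 + 0.11) = 0.22
  (~B /\ ((~B \/ A) -> ((A -> (A -> A)) -> B))) = min(0.89, 0.22) = 0.22
  Łukasiewicz value = 0.22
Difference: 0 − 0.22 = -0.22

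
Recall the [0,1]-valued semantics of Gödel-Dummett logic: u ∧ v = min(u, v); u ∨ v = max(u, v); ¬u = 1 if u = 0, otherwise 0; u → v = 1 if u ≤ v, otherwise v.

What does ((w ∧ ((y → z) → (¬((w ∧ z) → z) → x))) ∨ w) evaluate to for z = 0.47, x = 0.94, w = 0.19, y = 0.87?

(y → z): 0.87 > 0.47, so result = 0.47
(w ∧ z) = min(0.19, 0.47) = 0.19
((w ∧ z) → z): 0.19 ≤ 0.47, so result = 1
¬((w ∧ z) → z): Gödel ¬ of 1 = 0 (operand ≠ 0)
(¬((w ∧ z) → z) → x): 0 ≤ 0.94, so result = 1
((y → z) → (¬((w ∧ z) → z) → x)): 0.47 ≤ 1, so result = 1
(w ∧ ((y → z) → (¬((w ∧ z) → z) → x))) = min(0.19, 1) = 0.19
((w ∧ ((y → z) → (¬((w ∧ z) → z) → x))) ∨ w) = max(0.19, 0.19) = 0.19

0.19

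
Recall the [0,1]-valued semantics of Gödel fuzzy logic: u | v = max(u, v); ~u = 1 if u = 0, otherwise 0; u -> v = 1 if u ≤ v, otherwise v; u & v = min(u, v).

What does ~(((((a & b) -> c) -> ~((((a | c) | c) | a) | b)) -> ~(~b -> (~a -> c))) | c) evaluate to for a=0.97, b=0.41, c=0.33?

0.00

(a & b) = min(0.97, 0.41) = 0.41
((a & b) -> c): 0.41 > 0.33, so result = 0.33
(a | c) = max(0.97, 0.33) = 0.97
((a | c) | c) = max(0.97, 0.33) = 0.97
(((a | c) | c) | a) = max(0.97, 0.97) = 0.97
((((a | c) | c) | a) | b) = max(0.97, 0.41) = 0.97
~((((a | c) | c) | a) | b): Gödel ¬ of 0.97 = 0 (operand ≠ 0)
(((a & b) -> c) -> ~((((a | c) | c) | a) | b)): 0.33 > 0, so result = 0
~b: Gödel ¬ of 0.41 = 0 (operand ≠ 0)
~a: Gödel ¬ of 0.97 = 0 (operand ≠ 0)
(~a -> c): 0 ≤ 0.33, so result = 1
(~b -> (~a -> c)): 0 ≤ 1, so result = 1
~(~b -> (~a -> c)): Gödel ¬ of 1 = 0 (operand ≠ 0)
((((a & b) -> c) -> ~((((a | c) | c) | a) | b)) -> ~(~b -> (~a -> c))): 0 ≤ 0, so result = 1
(((((a & b) -> c) -> ~((((a | c) | c) | a) | b)) -> ~(~b -> (~a -> c))) | c) = max(1, 0.33) = 1
~(((((a & b) -> c) -> ~((((a | c) | c) | a) | b)) -> ~(~b -> (~a -> c))) | c): Gödel ¬ of 1 = 0 (operand ≠ 0)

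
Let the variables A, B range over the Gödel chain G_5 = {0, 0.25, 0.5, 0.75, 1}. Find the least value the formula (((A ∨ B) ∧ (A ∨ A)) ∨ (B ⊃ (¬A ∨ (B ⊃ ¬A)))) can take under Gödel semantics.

0.25

The minimum is attained at A = 0.25, B = 0.25:
  (A ∨ B) = max(0.25, 0.25) = 0.25
  (A ∨ A) = max(0.25, 0.25) = 0.25
  ((A ∨ B) ∧ (A ∨ A)) = min(0.25, 0.25) = 0.25
  ¬A: Gödel ¬ of 0.25 = 0 (operand ≠ 0)
  ¬A: Gödel ¬ of 0.25 = 0 (operand ≠ 0)
  (B ⊃ ¬A): 0.25 > 0, so result = 0
  (¬A ∨ (B ⊃ ¬A)) = max(0, 0) = 0
  (B ⊃ (¬A ∨ (B ⊃ ¬A))): 0.25 > 0, so result = 0
  (((A ∨ B) ∧ (A ∨ A)) ∨ (B ⊃ (¬A ∨ (B ⊃ ¬A)))) = max(0.25, 0) = 0.25
Checking all 25 assignments confirms none give a value below 0.25.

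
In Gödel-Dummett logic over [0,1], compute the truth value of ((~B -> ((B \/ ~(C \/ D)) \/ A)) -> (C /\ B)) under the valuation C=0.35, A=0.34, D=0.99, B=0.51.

0.35

~B: Gödel ¬ of 0.51 = 0 (operand ≠ 0)
(C \/ D) = max(0.35, 0.99) = 0.99
~(C \/ D): Gödel ¬ of 0.99 = 0 (operand ≠ 0)
(B \/ ~(C \/ D)) = max(0.51, 0) = 0.51
((B \/ ~(C \/ D)) \/ A) = max(0.51, 0.34) = 0.51
(~B -> ((B \/ ~(C \/ D)) \/ A)): 0 ≤ 0.51, so result = 1
(C /\ B) = min(0.35, 0.51) = 0.35
((~B -> ((B \/ ~(C \/ D)) \/ A)) -> (C /\ B)): 1 > 0.35, so result = 0.35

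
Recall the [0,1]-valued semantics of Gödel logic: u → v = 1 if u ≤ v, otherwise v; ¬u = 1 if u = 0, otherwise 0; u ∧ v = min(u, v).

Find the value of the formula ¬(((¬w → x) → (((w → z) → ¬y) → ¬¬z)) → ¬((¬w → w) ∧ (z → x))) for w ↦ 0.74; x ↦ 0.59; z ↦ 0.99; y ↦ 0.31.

¬w: Gödel ¬ of 0.74 = 0 (operand ≠ 0)
(¬w → x): 0 ≤ 0.59, so result = 1
(w → z): 0.74 ≤ 0.99, so result = 1
¬y: Gödel ¬ of 0.31 = 0 (operand ≠ 0)
((w → z) → ¬y): 1 > 0, so result = 0
¬z: Gödel ¬ of 0.99 = 0 (operand ≠ 0)
¬¬z: Gödel ¬ of 0 = 1 (operand is 0)
(((w → z) → ¬y) → ¬¬z): 0 ≤ 1, so result = 1
((¬w → x) → (((w → z) → ¬y) → ¬¬z)): 1 ≤ 1, so result = 1
¬w: Gödel ¬ of 0.74 = 0 (operand ≠ 0)
(¬w → w): 0 ≤ 0.74, so result = 1
(z → x): 0.99 > 0.59, so result = 0.59
((¬w → w) ∧ (z → x)) = min(1, 0.59) = 0.59
¬((¬w → w) ∧ (z → x)): Gödel ¬ of 0.59 = 0 (operand ≠ 0)
(((¬w → x) → (((w → z) → ¬y) → ¬¬z)) → ¬((¬w → w) ∧ (z → x))): 1 > 0, so result = 0
¬(((¬w → x) → (((w → z) → ¬y) → ¬¬z)) → ¬((¬w → w) ∧ (z → x))): Gödel ¬ of 0 = 1 (operand is 0)

1.00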